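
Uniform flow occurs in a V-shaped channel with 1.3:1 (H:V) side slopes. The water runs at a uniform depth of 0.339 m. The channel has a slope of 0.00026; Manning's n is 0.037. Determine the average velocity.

For a triangular section with side slope z = 1.3: A = zy² = 1.3×0.339² = 0.1494 m²; P = 2y√(1+z²) = 2×0.339×1.64 = 1.112 m.
Hydraulic radius R = A/P = 0.1494/1.112 = 0.1343 m.
From Manning's equation, V = (1/n) R^(2/3) S^(1/2) = (1/0.037) × 0.1343^(2/3) × 0.00026^(1/2) = 0.114 m/s.

V = 0.114 m/s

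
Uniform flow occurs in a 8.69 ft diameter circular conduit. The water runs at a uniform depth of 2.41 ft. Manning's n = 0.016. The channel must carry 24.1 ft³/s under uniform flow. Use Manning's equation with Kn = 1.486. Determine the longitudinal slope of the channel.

S = 0.000241

For a circular section of diameter D = 8.69 ft at depth y = 2.41 ft, the central angle is θ = 2 arccos(1 − 2y/D) = 2.218 rad. Then A = (D²/8)(θ − sin θ) = 13.41 ft² and P = Dθ/2 = 9.639 ft.
Hydraulic radius R = A/P = 13.41/9.639 = 1.392 ft.
From Manning's equation, S = [nQ / (1.486 A R^(2/3))]² = [0.016 × 24.1 / (1.486 × 13.41 × 1.392^(2/3))]² = 0.000241.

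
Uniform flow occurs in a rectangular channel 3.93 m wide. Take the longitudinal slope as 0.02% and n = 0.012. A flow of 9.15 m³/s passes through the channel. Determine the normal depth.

y_n = 1.99 m

Manning's equation rearranged: A R^(2/3) = nQ / (1·√S) = 0.012 × 9.15 / (√0.0002) = 7.764.
Try y = 2.44 m: A R^(2/3) = 10.15 — too large.
Try y = 1.43 m: A R^(2/3) = 4.954 — too small.
Try y = 1.99 m: A R^(2/3) = 7.762 — matches.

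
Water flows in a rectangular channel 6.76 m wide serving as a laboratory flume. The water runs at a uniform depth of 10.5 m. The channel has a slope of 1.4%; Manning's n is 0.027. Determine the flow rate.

Q = 582 m³/s

Flow area A = b·y = 6.76 × 10.5 = 70.98 m². Wetted perimeter P = b + 2y = 6.76 + 2×10.5 = 27.76 m.
Hydraulic radius R = A/P = 70.98/27.76 = 2.557 m.
Manning's equation: Q = (1/n) A R^(2/3) S^(1/2) = (1/0.027) × 70.98 × 2.557^(2/3) × 0.014^(1/2) = 582 m³/s.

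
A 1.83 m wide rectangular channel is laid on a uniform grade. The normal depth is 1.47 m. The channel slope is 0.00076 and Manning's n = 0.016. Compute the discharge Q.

Q = 3.16 m³/s

Flow area A = b·y = 1.83 × 1.47 = 2.69 m². Wetted perimeter P = b + 2y = 1.83 + 2×1.47 = 4.77 m.
Hydraulic radius R = A/P = 2.69/4.77 = 0.564 m.
Manning's equation: Q = (1/n) A R^(2/3) S^(1/2) = (1/0.016) × 2.69 × 0.564^(2/3) × 0.00076^(1/2) = 3.16 m³/s.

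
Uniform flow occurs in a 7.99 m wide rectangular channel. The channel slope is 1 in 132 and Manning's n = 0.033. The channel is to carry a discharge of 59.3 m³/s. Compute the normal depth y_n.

Manning's equation rearranged: A R^(2/3) = nQ / (1·√S) = 0.033 × 59.3 / (√0.007576) = 22.48.
Trying y = 1.58 m: A R^(2/3) = 13.71 — low.
Trying y = 2.82 m: A R^(2/3) = 31.5 — high.
Trying y = 2.22 m: A R^(2/3) = 22.48 — matches.

y_n = 2.22 m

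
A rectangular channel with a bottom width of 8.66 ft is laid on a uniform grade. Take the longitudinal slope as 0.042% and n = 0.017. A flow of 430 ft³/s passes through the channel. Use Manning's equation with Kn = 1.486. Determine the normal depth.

y_n = 12.7 ft

Manning's equation rearranged: A R^(2/3) = nQ / (1.486·√S) = 0.017 × 430 / (1.486 × √0.00042) = 240.
Trying y = 9.6 ft: A R^(2/3) = 172.3 — too small.
Trying y = 14.8 ft: A R^(2/3) = 286.9 — too large.
Trying y = 12.7 ft: A R^(2/3) = 240.3 — close enough.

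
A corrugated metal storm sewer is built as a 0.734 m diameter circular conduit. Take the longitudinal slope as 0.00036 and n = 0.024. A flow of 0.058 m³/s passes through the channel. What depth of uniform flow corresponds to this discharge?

y_n = 0.383 m

Manning's equation rearranged: A R^(2/3) = nQ / (1·√S) = 0.024 × 0.058 / (√0.00036) = 0.07336.
At y = 0.455 m: A R^(2/3) = 0.09644 — too large.
At y = 0.321 m: A R^(2/3) = 0.0541 — too small.
At y = 0.383 m: A R^(2/3) = 0.0734 — ≈ 0.07336.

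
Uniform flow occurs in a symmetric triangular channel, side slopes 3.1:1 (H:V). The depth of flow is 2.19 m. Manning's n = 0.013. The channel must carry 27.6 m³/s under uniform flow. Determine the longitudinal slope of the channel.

For a triangular section with side slope z = 3.1: A = zy² = 3.1×2.19² = 14.87 m²; P = 2y√(1+z²) = 2×2.19×3.257 = 14.27 m.
Hydraulic radius R = A/P = 14.87/14.27 = 1.042 m.
From Manning's equation, S = [nQ / (1 A R^(2/3))]² = [0.013 × 27.6 / (1 × 14.87 × 1.042^(2/3))]² = 0.000551.

S = 0.000551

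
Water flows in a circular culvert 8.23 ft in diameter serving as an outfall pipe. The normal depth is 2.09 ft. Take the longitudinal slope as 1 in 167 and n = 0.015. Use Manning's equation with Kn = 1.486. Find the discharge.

Q = 93.2 ft³/s

For a circular section of diameter D = 8.23 ft at depth y = 2.09 ft, the central angle is θ = 2 arccos(1 − 2y/D) = 2.113 rad. Then A = (D²/8)(θ − sin θ) = 10.63 ft² and P = Dθ/2 = 8.693 ft.
Hydraulic radius R = A/P = 10.63/8.693 = 1.223 ft.
Manning's equation: Q = (1.486/n) A R^(2/3) S^(1/2) = (1.486/0.015) × 10.63 × 1.223^(2/3) × 0.005988^(1/2) = 93.2 ft³/s.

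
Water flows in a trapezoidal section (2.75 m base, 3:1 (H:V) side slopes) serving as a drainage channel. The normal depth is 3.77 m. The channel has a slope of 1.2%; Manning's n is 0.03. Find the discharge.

With bottom width b = 2.75 m and side slope z = 3: A = (b + zy)y = (2.75 + 3×3.77)×3.77 = 53.01 m²; P = b + 2y√(1+z²) = 2.75 + 2×3.77×3.162 = 26.59 m.
Hydraulic radius R = A/P = 53.01/26.59 = 1.993 m.
Manning's equation: Q = (1/n) A R^(2/3) S^(1/2) = (1/0.03) × 53.01 × 1.993^(2/3) × 0.012^(1/2) = 307 m³/s.

Q = 307 m³/s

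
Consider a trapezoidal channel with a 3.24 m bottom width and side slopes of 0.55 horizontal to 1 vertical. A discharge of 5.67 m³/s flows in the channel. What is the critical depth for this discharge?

y_c = 0.653 m

At critical depth, Q² T / (g A³) = 1, i.e. A³/T = Q²/g = 5.67²/9.81 = 3.277.
Try y = 0.466 m: A³/T = 1.153 — too small.
Try y = 0.744 m: A³/T = 4.931 — too large.
Try y = 0.653 m: A³/T = 3.28 — ≈ 3.277.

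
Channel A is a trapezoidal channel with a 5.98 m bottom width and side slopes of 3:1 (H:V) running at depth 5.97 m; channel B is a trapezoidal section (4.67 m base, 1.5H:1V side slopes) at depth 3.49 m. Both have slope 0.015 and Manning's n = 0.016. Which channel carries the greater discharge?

channel A

Channel A: With bottom width b = 5.98 m and side slope z = 3: A = (b + zy)y = (5.98 + 3×5.97)×5.97 = 142.6 m²; P = b + 2y√(1+z²) = 5.98 + 2×5.97×3.162 = 43.74 m. Hydraulic radius R = A/P = 142.6/43.74 = 3.261 m. Q_A = (1/0.016)·142.6·3.261^(2/3)·√0.015 = 2401 m³/s.
Channel B: With bottom width b = 4.67 m and side slope z = 1.5: A = (b + zy)y = (4.67 + 1.5×3.49)×3.49 = 34.57 m²; P = b + 2y√(1+z²) = 4.67 + 2×3.49×1.803 = 17.25 m. Hydraulic radius R = A/P = 34.57/17.25 = 2.004 m. Q_B = (1/0.016)·34.57·2.004^(2/3)·√0.015 = 420.5 m³/s.
Q_A = 2401 m³/s vs Q_B = 420.5 m³/s, so channel A carries more.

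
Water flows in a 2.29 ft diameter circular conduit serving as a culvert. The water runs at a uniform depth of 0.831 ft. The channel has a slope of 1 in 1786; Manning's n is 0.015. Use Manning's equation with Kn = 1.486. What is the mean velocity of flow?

For a circular section of diameter D = 2.29 ft at depth y = 0.831 ft, the central angle is θ = 2 arccos(1 − 2y/D) = 2.586 rad. Then A = (D²/8)(θ − sin θ) = 1.349 ft² and P = Dθ/2 = 2.961 ft.
Hydraulic radius R = A/P = 1.349/2.961 = 0.4557 ft.
From Manning's equation, V = (1.486/n) R^(2/3) S^(1/2) = (1.486/0.015) × 0.4557^(2/3) × 0.0005599^(1/2) = 1.39 ft/s.

V = 1.39 ft/s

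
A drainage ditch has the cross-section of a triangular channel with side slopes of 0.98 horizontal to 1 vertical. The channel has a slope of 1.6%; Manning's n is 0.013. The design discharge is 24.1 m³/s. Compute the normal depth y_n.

Manning's equation rearranged: A R^(2/3) = nQ / (1·√S) = 0.013 × 24.1 / (√0.016) = 2.477.
Try y = 1.39 m: A R^(2/3) = 1.171 — short.
Try y = 2.2 m: A R^(2/3) = 3.984 — over.
Try y = 1.84 m: A R^(2/3) = 2.474 — matches.

y_n = 1.84 m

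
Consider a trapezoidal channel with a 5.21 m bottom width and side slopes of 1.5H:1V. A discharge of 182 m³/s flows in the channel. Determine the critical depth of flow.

At critical depth, Q² T / (g A³) = 1, i.e. A³/T = Q²/g = 182²/9.81 = 3377.
Try y = 3.88 m: A³/T = 4652 — too large.
Try y = 3.57 m: A³/T = 3370 — close enough.

y_c = 3.57 m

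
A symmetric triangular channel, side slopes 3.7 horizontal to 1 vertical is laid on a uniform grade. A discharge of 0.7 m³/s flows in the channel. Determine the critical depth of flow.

y_c = 0.374 m

At critical depth, Q² T / (g A³) = 1, i.e. A³/T = Q²/g = 0.7²/9.81 = 0.04995.
At y = 0.331 m: A³/T = 0.0272 — short.
At y = 0.374 m: A³/T = 0.05009 — matches.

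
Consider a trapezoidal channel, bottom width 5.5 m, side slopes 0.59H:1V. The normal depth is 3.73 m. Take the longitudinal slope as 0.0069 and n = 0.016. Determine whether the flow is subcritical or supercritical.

With bottom width b = 5.5 m and side slope z = 0.59: A = (b + zy)y = (5.5 + 0.59×3.73)×3.73 = 28.72 m²; P = b + 2y√(1+z²) = 5.5 + 2×3.73×1.161 = 14.16 m.
Hydraulic radius R = A/P = 28.72/14.16 = 2.028 m.
V = (1/n) R^(2/3) √S = (1/0.016) × 2.028^(2/3) × √0.0069 = 8.319 m/s. Hydraulic depth D_h = A/T = 28.72/9.901 = 2.901 m.
Froude number Fr = V/√(g·D_h) = 8.319/√(9.81×2.901) = 1.56, which is greater than 1, so the flow is supercritical.

supercritical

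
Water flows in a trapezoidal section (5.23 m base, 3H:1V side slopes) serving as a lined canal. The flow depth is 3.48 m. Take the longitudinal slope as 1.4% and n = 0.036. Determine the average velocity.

With bottom width b = 5.23 m and side slope z = 3: A = (b + zy)y = (5.23 + 3×3.48)×3.48 = 54.53 m²; P = b + 2y√(1+z²) = 5.23 + 2×3.48×3.162 = 27.24 m.
Hydraulic radius R = A/P = 54.53/27.24 = 2.002 m.
From Manning's equation, V = (1/n) R^(2/3) S^(1/2) = (1/0.036) × 2.002^(2/3) × 0.014^(1/2) = 5.22 m/s.

V = 5.22 m/s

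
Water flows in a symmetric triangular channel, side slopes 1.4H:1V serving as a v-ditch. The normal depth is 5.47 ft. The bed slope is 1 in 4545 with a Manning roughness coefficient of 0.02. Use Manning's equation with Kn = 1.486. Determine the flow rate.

Q = 78.7 ft³/s

For a triangular section with side slope z = 1.4: A = zy² = 1.4×5.47² = 41.89 ft²; P = 2y√(1+z²) = 2×5.47×1.72 = 18.82 ft.
Hydraulic radius R = A/P = 41.89/18.82 = 2.226 ft.
Manning's equation: Q = (1.486/n) A R^(2/3) S^(1/2) = (1.486/0.02) × 41.89 × 2.226^(2/3) × 0.00022^(1/2) = 78.7 ft³/s.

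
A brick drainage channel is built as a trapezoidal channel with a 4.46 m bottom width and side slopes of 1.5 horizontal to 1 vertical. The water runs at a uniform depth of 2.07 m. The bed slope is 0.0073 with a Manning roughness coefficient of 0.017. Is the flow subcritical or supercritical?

supercritical

With bottom width b = 4.46 m and side slope z = 1.5: A = (b + zy)y = (4.46 + 1.5×2.07)×2.07 = 15.66 m²; P = b + 2y√(1+z²) = 4.46 + 2×2.07×1.803 = 11.92 m.
Hydraulic radius R = A/P = 15.66/11.92 = 1.313 m.
V = (1/n) R^(2/3) √S = (1/0.017) × 1.313^(2/3) × √0.0073 = 6.027 m/s. Hydraulic depth D_h = A/T = 15.66/10.67 = 1.468 m.
Froude number Fr = V/√(g·D_h) = 6.027/√(9.81×1.468) = 1.59, which is greater than 1, so the flow is supercritical.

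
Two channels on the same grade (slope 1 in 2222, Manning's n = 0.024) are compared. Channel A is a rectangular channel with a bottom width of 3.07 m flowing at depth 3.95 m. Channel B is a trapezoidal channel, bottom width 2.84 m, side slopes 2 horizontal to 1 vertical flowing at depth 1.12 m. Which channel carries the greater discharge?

channel A

Channel A: Flow area A = b·y = 3.07 × 3.95 = 12.13 m². Wetted perimeter P = b + 2y = 3.07 + 2×3.95 = 10.97 m. Hydraulic radius R = A/P = 12.13/10.97 = 1.105 m. Q_A = (1/0.024)·12.13·1.105^(2/3)·√0.00045 = 11.46 m³/s.
Channel B: With bottom width b = 2.84 m and side slope z = 2: A = (b + zy)y = (2.84 + 2×1.12)×1.12 = 5.69 m²; P = b + 2y√(1+z²) = 2.84 + 2×1.12×2.236 = 7.849 m. Hydraulic radius R = A/P = 5.69/7.849 = 0.7249 m. Q_B = (1/0.024)·5.69·0.7249^(2/3)·√0.00045 = 4.058 m³/s.
Q_A = 11.46 m³/s vs Q_B = 4.058 m³/s, so channel A carries more.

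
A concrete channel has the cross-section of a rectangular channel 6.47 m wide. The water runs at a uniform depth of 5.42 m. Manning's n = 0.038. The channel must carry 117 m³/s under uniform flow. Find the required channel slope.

Flow area A = b·y = 6.47 × 5.42 = 35.07 m². Wetted perimeter P = b + 2y = 6.47 + 2×5.42 = 17.31 m.
Hydraulic radius R = A/P = 35.07/17.31 = 2.026 m.
From Manning's equation, S = [nQ / (1 A R^(2/3))]² = [0.038 × 117 / (1 × 35.07 × 2.026^(2/3))]² = 0.00627.

S = 0.00627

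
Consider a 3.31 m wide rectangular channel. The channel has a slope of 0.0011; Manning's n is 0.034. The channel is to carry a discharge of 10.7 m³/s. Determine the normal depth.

Manning's equation rearranged: A R^(2/3) = nQ / (1·√S) = 0.034 × 10.7 / (√0.0011) = 10.97.
Trying y = 2.53 m: A R^(2/3) = 8.377 — too small.
Trying y = 3.14 m: A R^(2/3) = 10.97 — matches.

y_n = 3.14 m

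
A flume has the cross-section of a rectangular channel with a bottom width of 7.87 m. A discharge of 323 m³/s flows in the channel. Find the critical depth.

For a rectangular channel, critical depth y_c = (q²/g)^(1/3) where q = Q/b = 323/7.87 = 41.04 m²/s.
So y_c = (41.04²/9.81)^(1/3) = 5.56 m.

y_c = 5.56 m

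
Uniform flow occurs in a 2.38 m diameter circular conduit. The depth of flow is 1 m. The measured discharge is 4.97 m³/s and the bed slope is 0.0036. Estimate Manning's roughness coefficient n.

For a circular section of diameter D = 2.38 m at depth y = 1 m, the central angle is θ = 2 arccos(1 − 2y/D) = 2.821 rad. Then A = (D²/8)(θ − sin θ) = 1.774 m² and P = Dθ/2 = 3.357 m.
Hydraulic radius R = A/P = 1.774/3.357 = 0.5285 m.
Rearranging Manning's equation: n = (1/Q) A R^(2/3) S^(1/2) = (1/4.97) × 1.774 × 0.5285^(2/3) × √0.0036 = 0.014.

n = 0.014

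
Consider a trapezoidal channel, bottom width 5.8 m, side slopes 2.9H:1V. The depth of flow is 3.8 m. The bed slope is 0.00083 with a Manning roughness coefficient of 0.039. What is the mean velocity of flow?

V = 1.25 m/s

With bottom width b = 5.8 m and side slope z = 2.9: A = (b + zy)y = (5.8 + 2.9×3.8)×3.8 = 63.92 m²; P = b + 2y√(1+z²) = 5.8 + 2×3.8×3.068 = 29.11 m.
Hydraulic radius R = A/P = 63.92/29.11 = 2.195 m.
From Manning's equation, V = (1/n) R^(2/3) S^(1/2) = (1/0.039) × 2.195^(2/3) × 0.00083^(1/2) = 1.25 m/s.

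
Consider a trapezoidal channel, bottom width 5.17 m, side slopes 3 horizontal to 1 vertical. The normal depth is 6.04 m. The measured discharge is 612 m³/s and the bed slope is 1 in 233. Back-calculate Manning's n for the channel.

n = 0.033

With bottom width b = 5.17 m and side slope z = 3: A = (b + zy)y = (5.17 + 3×6.04)×6.04 = 140.7 m²; P = b + 2y√(1+z²) = 5.17 + 2×6.04×3.162 = 43.37 m.
Hydraulic radius R = A/P = 140.7/43.37 = 3.243 m.
Rearranging Manning's equation: n = (1/Q) A R^(2/3) S^(1/2) = (1/612) × 140.7 × 3.243^(2/3) × √0.004292 = 0.033.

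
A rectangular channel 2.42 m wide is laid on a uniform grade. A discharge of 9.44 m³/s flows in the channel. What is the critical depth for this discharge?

For a rectangular channel, critical depth y_c = (q²/g)^(1/3) where q = Q/b = 9.44/2.42 = 3.901 m²/s.
So y_c = (3.901²/9.81)^(1/3) = 1.16 m.

y_c = 1.16 m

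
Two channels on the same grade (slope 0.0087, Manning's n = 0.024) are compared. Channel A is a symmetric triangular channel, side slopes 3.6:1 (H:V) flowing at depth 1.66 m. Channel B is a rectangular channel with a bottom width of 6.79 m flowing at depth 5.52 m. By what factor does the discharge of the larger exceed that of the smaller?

Channel A: For a triangular section with side slope z = 3.6: A = zy² = 3.6×1.66² = 9.92 m²; P = 2y√(1+z²) = 2×1.66×3.736 = 12.4 m. Hydraulic radius R = A/P = 9.92/12.4 = 0.7997 m. Q_A = (1/0.024)·9.92·0.7997^(2/3)·√0.0087 = 33.22 m³/s.
Channel B: Flow area A = b·y = 6.79 × 5.52 = 37.48 m². Wetted perimeter P = b + 2y = 6.79 + 2×5.52 = 17.83 m. Hydraulic radius R = A/P = 37.48/17.83 = 2.102 m. Q_B = (1/0.024)·37.48·2.102^(2/3)·√0.0087 = 239 m³/s.
The larger discharge is 239 m³/s and the smaller is 33.22 m³/s; the ratio is 7.2.

7.2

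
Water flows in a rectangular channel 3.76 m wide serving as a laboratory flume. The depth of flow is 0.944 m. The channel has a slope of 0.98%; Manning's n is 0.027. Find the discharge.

Q = 9.55 m³/s

Flow area A = b·y = 3.76 × 0.944 = 3.549 m². Wetted perimeter P = b + 2y = 3.76 + 2×0.944 = 5.648 m.
Hydraulic radius R = A/P = 3.549/5.648 = 0.6284 m.
Manning's equation: Q = (1/n) A R^(2/3) S^(1/2) = (1/0.027) × 3.549 × 0.6284^(2/3) × 0.0098^(1/2) = 9.55 m³/s.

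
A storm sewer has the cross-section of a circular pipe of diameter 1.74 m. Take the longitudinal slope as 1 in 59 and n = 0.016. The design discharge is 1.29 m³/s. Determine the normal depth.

y_n = 0.4 m

Manning's equation rearranged: A R^(2/3) = nQ / (1·√S) = 0.016 × 1.29 / (√0.01695) = 0.1585.
Try y = 0.287 m: A R^(2/3) = 0.08069 — too small.
Try y = 0.477 m: A R^(2/3) = 0.2243 — too large.
Try y = 0.4 m: A R^(2/3) = 0.1582 — ≈ 0.1585.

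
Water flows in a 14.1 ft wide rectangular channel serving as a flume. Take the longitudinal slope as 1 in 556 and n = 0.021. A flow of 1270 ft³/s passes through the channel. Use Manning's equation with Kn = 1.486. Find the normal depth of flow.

Manning's equation rearranged: A R^(2/3) = nQ / (1.486·√S) = 0.021 × 1270 / (1.486 × √0.001799) = 423.2.
Trying y = 12.8 ft: A R^(2/3) = 495.3 — high.
Trying y = 9.03 ft: A R^(2/3) = 318.6 — low.
Trying y = 11.3 ft: A R^(2/3) = 424 — ≈ 423.2.

y_n = 11.3 ft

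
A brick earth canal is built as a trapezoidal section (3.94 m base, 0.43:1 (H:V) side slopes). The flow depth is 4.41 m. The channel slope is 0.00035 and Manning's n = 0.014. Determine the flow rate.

Q = 52.8 m³/s

With bottom width b = 3.94 m and side slope z = 0.43: A = (b + zy)y = (3.94 + 0.43×4.41)×4.41 = 25.74 m²; P = b + 2y√(1+z²) = 3.94 + 2×4.41×1.089 = 13.54 m.
Hydraulic radius R = A/P = 25.74/13.54 = 1.901 m.
Manning's equation: Q = (1/n) A R^(2/3) S^(1/2) = (1/0.014) × 25.74 × 1.901^(2/3) × 0.00035^(1/2) = 52.8 m³/s.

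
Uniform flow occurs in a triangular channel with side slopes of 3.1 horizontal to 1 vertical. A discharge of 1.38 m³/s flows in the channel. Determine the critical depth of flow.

y_c = 0.526 m

At critical depth, Q² T / (g A³) = 1, i.e. A³/T = Q²/g = 1.38²/9.81 = 0.1941.
Try y = 0.644 m: A³/T = 0.5323 — high.
Try y = 0.38 m: A³/T = 0.03807 — low.
Try y = 0.526 m: A³/T = 0.1935 — matches.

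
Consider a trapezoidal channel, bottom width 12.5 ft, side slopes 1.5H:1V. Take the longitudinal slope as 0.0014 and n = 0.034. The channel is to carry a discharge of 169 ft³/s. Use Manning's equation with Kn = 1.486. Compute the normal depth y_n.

Manning's equation rearranged: A R^(2/3) = nQ / (1.486·√S) = 0.034 × 169 / (1.486 × √0.0014) = 103.3.
Try y = 4.2 ft: A R^(2/3) = 159 — over.
Try y = 2.71 ft: A R^(2/3) = 71.63 — short.
Try y = 3.32 ft: A R^(2/3) = 103.2 — close enough.

y_n = 3.32 ft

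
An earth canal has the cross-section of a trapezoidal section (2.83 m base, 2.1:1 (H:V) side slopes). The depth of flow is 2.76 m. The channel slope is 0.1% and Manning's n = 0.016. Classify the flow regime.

With bottom width b = 2.83 m and side slope z = 2.1: A = (b + zy)y = (2.83 + 2.1×2.76)×2.76 = 23.81 m²; P = b + 2y√(1+z²) = 2.83 + 2×2.76×2.326 = 15.67 m.
Hydraulic radius R = A/P = 23.81/15.67 = 1.519 m.
V = (1/n) R^(2/3) √S = (1/0.016) × 1.519^(2/3) × √0.001 = 2.612 m/s. Hydraulic depth D_h = A/T = 23.81/14.42 = 1.651 m.
Froude number Fr = V/√(g·D_h) = 2.612/√(9.81×1.651) = 0.649, which is less than 1, so the flow is subcritical.

subcritical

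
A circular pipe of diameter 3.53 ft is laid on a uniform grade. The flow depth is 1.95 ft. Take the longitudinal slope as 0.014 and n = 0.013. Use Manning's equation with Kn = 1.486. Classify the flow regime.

For a circular section of diameter D = 3.53 ft at depth y = 1.95 ft, the central angle is θ = 2 arccos(1 − 2y/D) = 3.352 rad. Then A = (D²/8)(θ − sin θ) = 5.545 ft² and P = Dθ/2 = 5.916 ft.
Hydraulic radius R = A/P = 5.545/5.916 = 0.9374 ft.
V = (1.486/n) R^(2/3) √S = (1.486/0.013) × 0.9374^(2/3) × √0.014 = 12.95 ft/s. Hydraulic depth D_h = A/T = 5.545/3.511 = 1.58 ft.
Froude number Fr = V/√(g·D_h) = 12.95/√(32.2×1.58) = 1.82, which is greater than 1, so the flow is supercritical.

supercritical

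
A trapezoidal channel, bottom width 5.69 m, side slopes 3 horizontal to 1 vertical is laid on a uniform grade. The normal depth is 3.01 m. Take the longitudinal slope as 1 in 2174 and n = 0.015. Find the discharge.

With bottom width b = 5.69 m and side slope z = 3: A = (b + zy)y = (5.69 + 3×3.01)×3.01 = 44.31 m²; P = b + 2y√(1+z²) = 5.69 + 2×3.01×3.162 = 24.73 m.
Hydraulic radius R = A/P = 44.31/24.73 = 1.792 m.
Manning's equation: Q = (1/n) A R^(2/3) S^(1/2) = (1/0.015) × 44.31 × 1.792^(2/3) × 0.00046^(1/2) = 93.5 m³/s.

Q = 93.5 m³/s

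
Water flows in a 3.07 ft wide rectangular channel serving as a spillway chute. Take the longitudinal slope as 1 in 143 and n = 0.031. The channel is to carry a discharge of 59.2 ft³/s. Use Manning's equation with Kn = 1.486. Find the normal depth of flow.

Manning's equation rearranged: A R^(2/3) = nQ / (1.486·√S) = 0.031 × 59.2 / (1.486 × √0.006993) = 14.77.
Try y = 3.35 ft: A R^(2/3) = 10.64 — short.
Try y = 5.09 ft: A R^(2/3) = 17.44 — over.
Try y = 4.41 ft: A R^(2/3) = 14.76 — matches.

y_n = 4.41 ft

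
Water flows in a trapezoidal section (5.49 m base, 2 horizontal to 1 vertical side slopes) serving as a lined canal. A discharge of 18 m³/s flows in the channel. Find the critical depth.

At critical depth, Q² T / (g A³) = 1, i.e. A³/T = Q²/g = 18²/9.81 = 33.03.
Try y = 1.07 m: A³/T = 55.7 — high.
Try y = 0.698 m: A³/T = 13.41 — low.
Try y = 0.917 m: A³/T = 33.08 — matches.

y_c = 0.917 m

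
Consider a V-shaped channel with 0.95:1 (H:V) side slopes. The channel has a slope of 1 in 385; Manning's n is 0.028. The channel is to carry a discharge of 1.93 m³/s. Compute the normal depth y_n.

Manning's equation rearranged: A R^(2/3) = nQ / (1·√S) = 0.028 × 1.93 / (√0.002597) = 1.06.
Trying y = 0.998 m: A R^(2/3) = 0.4643 — too small.
Trying y = 1.36 m: A R^(2/3) = 1.06 — close enough.

y_n = 1.36 m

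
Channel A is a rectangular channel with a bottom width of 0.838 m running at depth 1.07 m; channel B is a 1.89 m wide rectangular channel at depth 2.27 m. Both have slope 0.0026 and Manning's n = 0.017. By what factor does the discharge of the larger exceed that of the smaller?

Channel A: Flow area A = b·y = 0.838 × 1.07 = 0.8967 m². Wetted perimeter P = b + 2y = 0.838 + 2×1.07 = 2.978 m. Hydraulic radius R = A/P = 0.8967/2.978 = 0.3011 m. Q_A = (1/0.017)·0.8967·0.3011^(2/3)·√0.0026 = 1.208 m³/s.
Channel B: Flow area A = b·y = 1.89 × 2.27 = 4.29 m². Wetted perimeter P = b + 2y = 1.89 + 2×2.27 = 6.43 m. Hydraulic radius R = A/P = 4.29/6.43 = 0.6672 m. Q_B = (1/0.017)·4.29·0.6672^(2/3)·√0.0026 = 9.826 m³/s.
The larger discharge is 9.826 m³/s and the smaller is 1.208 m³/s; the ratio is 8.13.

8.13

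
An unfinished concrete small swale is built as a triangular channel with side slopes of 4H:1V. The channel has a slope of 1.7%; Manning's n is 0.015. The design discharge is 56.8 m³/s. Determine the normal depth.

y_n = 1.44 m

Manning's equation rearranged: A R^(2/3) = nQ / (1·√S) = 0.015 × 56.8 / (√0.017) = 6.535.
Try y = 1.76 m: A R^(2/3) = 11.15 — over.
Try y = 1.16 m: A R^(2/3) = 3.668 — short.
Try y = 1.44 m: A R^(2/3) = 6.53 — ≈ 6.535.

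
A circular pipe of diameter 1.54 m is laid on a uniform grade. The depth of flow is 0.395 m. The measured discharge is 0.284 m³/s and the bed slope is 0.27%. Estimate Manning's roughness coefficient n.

For a circular section of diameter D = 1.54 m at depth y = 0.395 m, the central angle is θ = 2 arccos(1 − 2y/D) = 2.124 rad. Then A = (D²/8)(θ − sin θ) = 0.3775 m² and P = Dθ/2 = 1.636 m.
Hydraulic radius R = A/P = 0.3775/1.636 = 0.2308 m.
Rearranging Manning's equation: n = (1/Q) A R^(2/3) S^(1/2) = (1/0.284) × 0.3775 × 0.2308^(2/3) × √0.0027 = 0.026.

n = 0.026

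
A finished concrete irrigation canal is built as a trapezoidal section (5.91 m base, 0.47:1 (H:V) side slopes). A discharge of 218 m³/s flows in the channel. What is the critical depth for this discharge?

At critical depth, Q² T / (g A³) = 1, i.e. A³/T = Q²/g = 218²/9.81 = 4844.
At y = 4.02 m: A³/T = 3181 — low.
At y = 5.83 m: A³/T = 11260 — high.
At y = 4.56 m: A³/T = 4857 — close enough.

y_c = 4.56 m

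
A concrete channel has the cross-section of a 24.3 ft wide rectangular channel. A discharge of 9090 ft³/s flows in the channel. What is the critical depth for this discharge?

For a rectangular channel, critical depth y_c = (q²/g)^(1/3) where q = Q/b = 9090/24.3 = 374.1 ft²/s.
So y_c = (374.1²/32.2)^(1/3) = 16.3 ft.

y_c = 16.3 ft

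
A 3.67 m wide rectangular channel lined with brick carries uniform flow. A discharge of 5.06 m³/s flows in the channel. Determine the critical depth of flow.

For a rectangular channel, critical depth y_c = (q²/g)^(1/3) where q = Q/b = 5.06/3.67 = 1.379 m²/s.
So y_c = (1.379²/9.81)^(1/3) = 0.579 m.

y_c = 0.579 m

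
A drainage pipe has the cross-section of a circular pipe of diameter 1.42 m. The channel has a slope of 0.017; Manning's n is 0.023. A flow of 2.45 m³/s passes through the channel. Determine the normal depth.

y_n = 0.747 m

Manning's equation rearranged: A R^(2/3) = nQ / (1·√S) = 0.023 × 2.45 / (√0.017) = 0.4322.
At y = 0.605 m: A R^(2/3) = 0.3 — too small.
At y = 0.846 m: A R^(2/3) = 0.5277 — too large.
At y = 0.747 m: A R^(2/3) = 0.4323 — close enough.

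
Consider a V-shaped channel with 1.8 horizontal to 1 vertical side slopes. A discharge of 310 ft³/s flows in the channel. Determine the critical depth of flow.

At critical depth, Q² T / (g A³) = 1, i.e. A³/T = Q²/g = 310²/32.2 = 2984.
At y = 3.47 ft: A³/T = 815 — short.
At y = 4.5 ft: A³/T = 2989 — ≈ 2984.

y_c = 4.5 ft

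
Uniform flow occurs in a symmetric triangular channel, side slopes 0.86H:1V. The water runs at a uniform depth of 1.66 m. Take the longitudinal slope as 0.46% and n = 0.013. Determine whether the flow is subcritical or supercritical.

For a triangular section with side slope z = 0.86: A = zy² = 0.86×1.66² = 2.37 m²; P = 2y√(1+z²) = 2×1.66×1.319 = 4.379 m.
Hydraulic radius R = A/P = 2.37/4.379 = 0.5412 m.
V = (1/n) R^(2/3) √S = (1/0.013) × 0.5412^(2/3) × √0.0046 = 3.465 m/s. Hydraulic depth D_h = A/T = 2.37/2.855 = 0.83 m.
Froude number Fr = V/√(g·D_h) = 3.465/√(9.81×0.83) = 1.21, which is greater than 1, so the flow is supercritical.

supercritical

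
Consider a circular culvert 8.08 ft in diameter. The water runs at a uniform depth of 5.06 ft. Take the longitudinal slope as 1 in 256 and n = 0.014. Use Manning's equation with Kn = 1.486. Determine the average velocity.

For a circular section of diameter D = 8.08 ft at depth y = 5.06 ft, the central angle is θ = 2 arccos(1 − 2y/D) = 3.652 rad. Then A = (D²/8)(θ − sin θ) = 33.79 ft² and P = Dθ/2 = 14.75 ft.
Hydraulic radius R = A/P = 33.79/14.75 = 2.29 ft.
From Manning's equation, V = (1.486/n) R^(2/3) S^(1/2) = (1.486/0.014) × 2.29^(2/3) × 0.003906^(1/2) = 11.5 ft/s.

V = 11.5 ft/s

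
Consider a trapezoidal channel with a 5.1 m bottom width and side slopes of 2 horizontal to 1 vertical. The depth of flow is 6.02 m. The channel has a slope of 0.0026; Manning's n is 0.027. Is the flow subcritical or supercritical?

With bottom width b = 5.1 m and side slope z = 2: A = (b + zy)y = (5.1 + 2×6.02)×6.02 = 103.2 m²; P = b + 2y√(1+z²) = 5.1 + 2×6.02×2.236 = 32.02 m.
Hydraulic radius R = A/P = 103.2/32.02 = 3.222 m.
V = (1/n) R^(2/3) √S = (1/0.027) × 3.222^(2/3) × √0.0026 = 4.12 m/s. Hydraulic depth D_h = A/T = 103.2/29.18 = 3.536 m.
Froude number Fr = V/√(g·D_h) = 4.12/√(9.81×3.536) = 0.7, which is less than 1, so the flow is subcritical.

subcritical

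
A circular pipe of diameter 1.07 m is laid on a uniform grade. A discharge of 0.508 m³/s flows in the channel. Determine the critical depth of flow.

y_c = 0.394 m

At critical depth, Q² T / (g A³) = 1, i.e. A³/T = Q²/g = 0.508²/9.81 = 0.02631.
At y = 0.284 m: A³/T = 0.007402 — short.
At y = 0.394 m: A³/T = 0.02629 — ≈ 0.02631.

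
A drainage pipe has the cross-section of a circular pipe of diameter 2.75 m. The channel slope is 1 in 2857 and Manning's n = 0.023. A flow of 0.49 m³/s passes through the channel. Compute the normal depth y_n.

Manning's equation rearranged: A R^(2/3) = nQ / (1·√S) = 0.023 × 0.49 / (√0.00035) = 0.6024.
Trying y = 0.572 m: A R^(2/3) = 0.4386 — short.
Trying y = 0.825 m: A R^(2/3) = 0.9061 — over.
Trying y = 0.67 m: A R^(2/3) = 0.6021 — ≈ 0.6024.

y_n = 0.67 m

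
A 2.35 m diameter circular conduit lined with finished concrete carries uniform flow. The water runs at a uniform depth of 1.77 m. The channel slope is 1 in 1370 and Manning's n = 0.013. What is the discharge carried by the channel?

For a circular section of diameter D = 2.35 m at depth y = 1.77 m, the central angle is θ = 2 arccos(1 − 2y/D) = 4.204 rad. Then A = (D²/8)(θ − sin θ) = 3.505 m² and P = Dθ/2 = 4.939 m.
Hydraulic radius R = A/P = 3.505/4.939 = 0.7096 m.
Manning's equation: Q = (1/n) A R^(2/3) S^(1/2) = (1/0.013) × 3.505 × 0.7096^(2/3) × 0.0007299^(1/2) = 5.79 m³/s.

Q = 5.79 m³/s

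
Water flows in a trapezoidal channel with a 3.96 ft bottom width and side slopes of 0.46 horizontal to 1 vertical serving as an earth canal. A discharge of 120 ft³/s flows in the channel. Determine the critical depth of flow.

At critical depth, Q² T / (g A³) = 1, i.e. A³/T = Q²/g = 120²/32.2 = 447.2.
Try y = 2.21 ft: A³/T = 222 — too small.
Try y = 3.41 ft: A³/T = 944.1 — too large.
Try y = 2.73 ft: A³/T = 446.1 — close enough.

y_c = 2.73 ft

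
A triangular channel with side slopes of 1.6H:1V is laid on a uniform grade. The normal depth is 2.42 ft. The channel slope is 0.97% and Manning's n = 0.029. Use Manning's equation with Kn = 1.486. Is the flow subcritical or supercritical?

subcritical

For a triangular section with side slope z = 1.6: A = zy² = 1.6×2.42² = 9.37 ft²; P = 2y√(1+z²) = 2×2.42×1.887 = 9.132 ft.
Hydraulic radius R = A/P = 9.37/9.132 = 1.026 ft.
V = (1.486/n) R^(2/3) √S = (1.486/0.029) × 1.026^(2/3) × √0.0097 = 5.134 ft/s. Hydraulic depth D_h = A/T = 9.37/7.744 = 1.21 ft.
Froude number Fr = V/√(g·D_h) = 5.134/√(32.2×1.21) = 0.823, which is less than 1, so the flow is subcritical.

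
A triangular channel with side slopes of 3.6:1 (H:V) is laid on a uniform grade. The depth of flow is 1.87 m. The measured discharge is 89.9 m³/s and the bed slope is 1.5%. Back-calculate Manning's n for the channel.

n = 0.016

For a triangular section with side slope z = 3.6: A = zy² = 3.6×1.87² = 12.59 m²; P = 2y√(1+z²) = 2×1.87×3.736 = 13.97 m.
Hydraulic radius R = A/P = 12.59/13.97 = 0.9009 m.
Rearranging Manning's equation: n = (1/Q) A R^(2/3) S^(1/2) = (1/89.9) × 12.59 × 0.9009^(2/3) × √0.015 = 0.016.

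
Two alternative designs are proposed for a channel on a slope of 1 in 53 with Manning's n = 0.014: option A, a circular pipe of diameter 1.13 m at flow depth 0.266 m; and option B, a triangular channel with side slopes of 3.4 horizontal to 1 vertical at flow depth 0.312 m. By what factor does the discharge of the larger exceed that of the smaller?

Channel A: For a circular section of diameter D = 1.13 m at depth y = 0.266 m, the central angle is θ = 2 arccos(1 − 2y/D) = 2.026 rad. Then A = (D²/8)(θ − sin θ) = 0.1801 m² and P = Dθ/2 = 1.145 m. Hydraulic radius R = A/P = 0.1801/1.145 = 0.1573 m. Q_A = (1/0.014)·0.1801·0.1573^(2/3)·√0.01887 = 0.5148 m³/s.
Channel B: For a triangular section with side slope z = 3.4: A = zy² = 3.4×0.312² = 0.331 m²; P = 2y√(1+z²) = 2×0.312×3.544 = 2.211 m. Hydraulic radius R = A/P = 0.331/2.211 = 0.1497 m. Q_B = (1/0.014)·0.331·0.1497^(2/3)·√0.01887 = 0.9154 m³/s.
The larger discharge is 0.9154 m³/s and the smaller is 0.5148 m³/s; the ratio is 1.78.

1.78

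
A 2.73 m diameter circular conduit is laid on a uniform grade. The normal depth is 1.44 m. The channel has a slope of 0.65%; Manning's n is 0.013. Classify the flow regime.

supercritical

For a circular section of diameter D = 2.73 m at depth y = 1.44 m, the central angle is θ = 2 arccos(1 − 2y/D) = 3.252 rad. Then A = (D²/8)(θ − sin θ) = 3.131 m² and P = Dθ/2 = 4.438 m.
Hydraulic radius R = A/P = 3.131/4.438 = 0.7055 m.
V = (1/n) R^(2/3) √S = (1/0.013) × 0.7055^(2/3) × √0.0065 = 4.915 m/s. Hydraulic depth D_h = A/T = 3.131/2.726 = 1.149 m.
Froude number Fr = V/√(g·D_h) = 4.915/√(9.81×1.149) = 1.46, which is greater than 1, so the flow is supercritical.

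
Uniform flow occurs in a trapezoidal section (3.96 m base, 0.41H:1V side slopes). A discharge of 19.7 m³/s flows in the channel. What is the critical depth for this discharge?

y_c = 1.3 m

At critical depth, Q² T / (g A³) = 1, i.e. A³/T = Q²/g = 19.7²/9.81 = 39.56.
Try y = 1.63 m: A³/T = 81.06 — too large.
Try y = 1.12 m: A³/T = 24.85 — too small.
Try y = 1.3 m: A³/T = 39.65 — matches.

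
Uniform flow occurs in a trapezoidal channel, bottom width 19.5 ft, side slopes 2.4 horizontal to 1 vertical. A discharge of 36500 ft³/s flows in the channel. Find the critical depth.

y_c = 23.3 ft

At critical depth, Q² T / (g A³) = 1, i.e. A³/T = Q²/g = 36500²/32.2 = 41370000.
At y = 28.7 ft: A³/T = 103800000 — over.
At y = 16.9 ft: A³/T = 10390000 — short.
At y = 23.3 ft: A³/T = 41320000 — ≈ 41370000.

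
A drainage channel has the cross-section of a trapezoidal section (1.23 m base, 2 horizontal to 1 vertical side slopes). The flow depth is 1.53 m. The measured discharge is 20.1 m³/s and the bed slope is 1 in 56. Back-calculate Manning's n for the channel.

n = 0.038

With bottom width b = 1.23 m and side slope z = 2: A = (b + zy)y = (1.23 + 2×1.53)×1.53 = 6.564 m²; P = b + 2y√(1+z²) = 1.23 + 2×1.53×2.236 = 8.072 m.
Hydraulic radius R = A/P = 6.564/8.072 = 0.8131 m.
Rearranging Manning's equation: n = (1/Q) A R^(2/3) S^(1/2) = (1/20.1) × 6.564 × 0.8131^(2/3) × √0.01786 = 0.038.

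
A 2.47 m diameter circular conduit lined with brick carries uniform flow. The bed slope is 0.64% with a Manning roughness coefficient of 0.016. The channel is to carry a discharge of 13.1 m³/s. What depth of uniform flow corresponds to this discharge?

y_n = 1.6 m

Manning's equation rearranged: A R^(2/3) = nQ / (1·√S) = 0.016 × 13.1 / (√0.0064) = 2.62.
At y = 1.35 m: A R^(2/3) = 2.015 — short.
At y = 1.9 m: A R^(2/3) = 3.26 — over.
At y = 1.6 m: A R^(2/3) = 2.615 — ≈ 2.62.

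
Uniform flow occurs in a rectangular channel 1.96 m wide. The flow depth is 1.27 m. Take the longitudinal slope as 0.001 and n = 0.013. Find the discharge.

Q = 4.08 m³/s

Flow area A = b·y = 1.96 × 1.27 = 2.489 m². Wetted perimeter P = b + 2y = 1.96 + 2×1.27 = 4.5 m.
Hydraulic radius R = A/P = 2.489/4.5 = 0.5532 m.
Manning's equation: Q = (1/n) A R^(2/3) S^(1/2) = (1/0.013) × 2.489 × 0.5532^(2/3) × 0.001^(1/2) = 4.08 m³/s.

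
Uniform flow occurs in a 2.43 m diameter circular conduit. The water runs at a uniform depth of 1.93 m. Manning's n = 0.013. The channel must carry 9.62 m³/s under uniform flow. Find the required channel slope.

S = 0.0015

For a circular section of diameter D = 2.43 m at depth y = 1.93 m, the central angle is θ = 2 arccos(1 − 2y/D) = 4.4 rad. Then A = (D²/8)(θ − sin θ) = 3.95 m² and P = Dθ/2 = 5.346 m.
Hydraulic radius R = A/P = 3.95/5.346 = 0.7389 m.
From Manning's equation, S = [nQ / (1 A R^(2/3))]² = [0.013 × 9.62 / (1 × 3.95 × 0.7389^(2/3))]² = 0.0015.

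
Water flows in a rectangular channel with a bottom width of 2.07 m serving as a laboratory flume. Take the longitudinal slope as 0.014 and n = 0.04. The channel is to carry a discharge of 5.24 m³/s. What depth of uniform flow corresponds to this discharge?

y_n = 1.25 m

Manning's equation rearranged: A R^(2/3) = nQ / (1·√S) = 0.04 × 5.24 / (√0.014) = 1.771.
Trying y = 0.892 m: A R^(2/3) = 1.131 — short.
Trying y = 1.57 m: A R^(2/3) = 2.373 — over.
Trying y = 1.25 m: A R^(2/3) = 1.771 — matches.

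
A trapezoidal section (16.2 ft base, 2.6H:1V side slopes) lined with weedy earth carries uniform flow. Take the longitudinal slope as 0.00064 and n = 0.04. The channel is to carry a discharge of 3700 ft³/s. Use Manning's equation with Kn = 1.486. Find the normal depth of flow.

y_n = 16 ft

Manning's equation rearranged: A R^(2/3) = nQ / (1.486·√S) = 0.04 × 3700 / (1.486 × √0.00064) = 3937.
At y = 12 ft: A R^(2/3) = 2051 — short.
At y = 19.1 ft: A R^(2/3) = 5939 — over.
At y = 16 ft: A R^(2/3) = 3936 — ≈ 3937.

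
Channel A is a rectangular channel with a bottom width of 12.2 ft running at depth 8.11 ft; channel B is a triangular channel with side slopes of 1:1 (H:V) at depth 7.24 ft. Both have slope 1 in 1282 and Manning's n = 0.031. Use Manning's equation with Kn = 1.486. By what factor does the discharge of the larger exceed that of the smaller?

Channel A: Flow area A = b·y = 12.2 × 8.11 = 98.94 ft². Wetted perimeter P = b + 2y = 12.2 + 2×8.11 = 28.42 ft. Hydraulic radius R = A/P = 98.94/28.42 = 3.481 ft. Q_A = (1.486/0.031)·98.94·3.481^(2/3)·√0.00078 = 304.3 ft³/s.
Channel B: For a triangular section with side slope z = 1: A = zy² = 1×7.24² = 52.42 ft²; P = 2y√(1+z²) = 2×7.24×1.414 = 20.48 ft. Hydraulic radius R = A/P = 52.42/20.48 = 2.56 ft. Q_B = (1.486/0.031)·52.42·2.56^(2/3)·√0.00078 = 131.3 ft³/s.
The larger discharge is 304.3 ft³/s and the smaller is 131.3 ft³/s; the ratio is 2.32.

2.32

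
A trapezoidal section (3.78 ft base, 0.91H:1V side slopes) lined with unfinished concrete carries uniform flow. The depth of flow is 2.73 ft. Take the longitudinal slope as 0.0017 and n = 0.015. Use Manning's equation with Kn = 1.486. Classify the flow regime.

subcritical

With bottom width b = 3.78 ft and side slope z = 0.91: A = (b + zy)y = (3.78 + 0.91×2.73)×2.73 = 17.1 ft²; P = b + 2y√(1+z²) = 3.78 + 2×2.73×1.352 = 11.16 ft.
Hydraulic radius R = A/P = 17.1/11.16 = 1.532 ft.
V = (1.486/n) R^(2/3) √S = (1.486/0.015) × 1.532^(2/3) × √0.0017 = 5.428 ft/s. Hydraulic depth D_h = A/T = 17.1/8.749 = 1.955 ft.
Froude number Fr = V/√(g·D_h) = 5.428/√(32.2×1.955) = 0.684, which is less than 1, so the flow is subcritical.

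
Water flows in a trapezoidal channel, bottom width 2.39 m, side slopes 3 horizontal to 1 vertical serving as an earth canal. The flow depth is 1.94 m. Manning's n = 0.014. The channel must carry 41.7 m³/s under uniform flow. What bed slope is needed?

S = 0.0012

With bottom width b = 2.39 m and side slope z = 3: A = (b + zy)y = (2.39 + 3×1.94)×1.94 = 15.93 m²; P = b + 2y√(1+z²) = 2.39 + 2×1.94×3.162 = 14.66 m.
Hydraulic radius R = A/P = 15.93/14.66 = 1.086 m.
From Manning's equation, S = [nQ / (1 A R^(2/3))]² = [0.014 × 41.7 / (1 × 15.93 × 1.086^(2/3))]² = 0.0012.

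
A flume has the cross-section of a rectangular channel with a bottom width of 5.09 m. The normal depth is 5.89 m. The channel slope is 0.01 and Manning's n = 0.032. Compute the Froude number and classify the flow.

subcritical

Flow area A = b·y = 5.09 × 5.89 = 29.98 m². Wetted perimeter P = b + 2y = 5.09 + 2×5.89 = 16.87 m.
Hydraulic radius R = A/P = 29.98/16.87 = 1.777 m.
V = (1/n) R^(2/3) √S = (1/0.032) × 1.777^(2/3) × √0.01 = 4.585 m/s. Hydraulic depth D_h = A/T = 29.98/5.09 = 5.89 m.
Froude number Fr = V/√(g·D_h) = 4.585/√(9.81×5.89) = 0.603, which is less than 1, so the flow is subcritical.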